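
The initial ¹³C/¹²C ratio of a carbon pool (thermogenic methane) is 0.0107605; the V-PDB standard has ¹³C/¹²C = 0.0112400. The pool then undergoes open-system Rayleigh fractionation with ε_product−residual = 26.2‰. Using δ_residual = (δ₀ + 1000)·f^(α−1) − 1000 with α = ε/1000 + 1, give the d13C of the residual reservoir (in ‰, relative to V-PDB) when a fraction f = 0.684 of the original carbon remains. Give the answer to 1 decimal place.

-52.1‰

δ₀ = (0.0107605/0.0112400 − 1)×1000 = (0.957340 − 1)×1000 = -42.660‰
α − 1 = ε/1000 = 0.0262
f^(α−1) = 0.684^(0.0262) = 0.990099
δ_res = (-42.660 + 1000) × 0.990099 − 1000 = 947.861 − 1000 = -52.14‰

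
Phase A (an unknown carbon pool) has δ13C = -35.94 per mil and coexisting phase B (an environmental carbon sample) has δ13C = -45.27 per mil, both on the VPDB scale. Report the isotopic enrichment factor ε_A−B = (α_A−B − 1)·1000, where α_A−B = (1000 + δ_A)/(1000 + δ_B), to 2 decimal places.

α_A−B = (1000 + -35.94) / (1000 + -45.27) = 964.06 / 954.73 = 1.009772
ε_A−B = (1.009772 − 1) × 1000 = 9.772 per mil
(The approximation ε ≈ δ_A − δ_B would give 9.33 per mil.)

9.77 per mil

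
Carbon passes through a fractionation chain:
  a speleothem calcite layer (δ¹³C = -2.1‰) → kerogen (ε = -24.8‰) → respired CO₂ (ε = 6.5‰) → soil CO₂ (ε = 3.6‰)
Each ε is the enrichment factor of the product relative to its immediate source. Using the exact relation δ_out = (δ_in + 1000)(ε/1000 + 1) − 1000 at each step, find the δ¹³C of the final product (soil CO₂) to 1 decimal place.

step 1: δ = (-2.10 + 1000)·(-24.8/1000 + 1) − 1000 = -26.85‰
step 2: δ = (-26.85 + 1000)·(6.5/1000 + 1) − 1000 = -20.52‰
step 3: δ = (-20.52 + 1000)·(3.6/1000 + 1) − 1000 = -17.00‰

-17.0‰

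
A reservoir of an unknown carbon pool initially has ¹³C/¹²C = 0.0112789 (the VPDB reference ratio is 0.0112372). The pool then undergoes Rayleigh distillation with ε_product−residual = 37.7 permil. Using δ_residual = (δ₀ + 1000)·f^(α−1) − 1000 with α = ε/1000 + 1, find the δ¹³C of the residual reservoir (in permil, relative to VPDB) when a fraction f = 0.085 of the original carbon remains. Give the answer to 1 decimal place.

-85.4 permil

δ₀ = (0.0112789/0.0112372 − 1)×1000 = (1.003711 − 1)×1000 = 3.711 permil
α − 1 = ε/1000 = 0.0377
f^(α−1) = 0.085^(0.0377) = 0.911253
δ_res = (3.711 + 1000) × 0.911253 − 1000 = 914.635 − 1000 = -85.37 permil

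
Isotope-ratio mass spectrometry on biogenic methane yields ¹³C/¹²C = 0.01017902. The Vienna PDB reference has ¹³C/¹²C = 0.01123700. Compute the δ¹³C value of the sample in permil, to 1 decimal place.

δ¹³C = (R_sample / R_standard − 1) × 1000
R_sample / R_standard = 0.01017902 / 0.01123700 = 0.905849
δ¹³C = (0.905849 − 1) × 1000 = -94.15 permil

-94.2 permil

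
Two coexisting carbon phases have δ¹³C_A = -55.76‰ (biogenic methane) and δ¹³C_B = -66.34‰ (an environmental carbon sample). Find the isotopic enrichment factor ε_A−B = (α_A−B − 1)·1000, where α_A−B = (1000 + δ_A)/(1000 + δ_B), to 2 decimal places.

α_A−B = (1000 + -55.76) / (1000 + -66.34) = 944.24 / 933.66 = 1.011332
ε_A−B = (1.011332 − 1) × 1000 = 11.332‰
(The approximation ε ≈ δ_A − δ_B would give 10.58‰.)

11.33‰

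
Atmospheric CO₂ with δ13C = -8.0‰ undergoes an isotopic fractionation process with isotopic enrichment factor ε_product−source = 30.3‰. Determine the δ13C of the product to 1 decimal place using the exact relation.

22.1‰

To first order, δ_product ≈ δ_source + ε = 22.3‰.
Exactly, δ_product = (δ_source + 1000)·(ε/1000 + 1) − 1000.
δ_product = (-8.0 + 1000) × (30.3/1000 + 1) − 1000
δ_product = 22.06‰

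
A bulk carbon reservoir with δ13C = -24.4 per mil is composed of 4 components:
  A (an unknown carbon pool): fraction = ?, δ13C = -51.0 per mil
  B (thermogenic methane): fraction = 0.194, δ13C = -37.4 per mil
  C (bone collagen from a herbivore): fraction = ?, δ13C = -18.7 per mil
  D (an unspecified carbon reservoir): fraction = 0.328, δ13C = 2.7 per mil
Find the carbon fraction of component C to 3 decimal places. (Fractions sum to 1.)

Let f_C and f_A be the unknown fractions; fractions sum to 1 so f_C + f_A = 0.478.
Mass balance: Σ fᵢ·δᵢ = δ_bulk ⇒ f_C·(-18.7) + f_A·(-51.0) = -24.4 − (-6.370) = -18.030
Substitute f_A = 0.478 − f_C:
f_C·(-18.7 − -51.0) = -18.030 − 0.478×(-51.0) = 6.348
f_C = 6.348 / 32.3 = 0.1965

0.197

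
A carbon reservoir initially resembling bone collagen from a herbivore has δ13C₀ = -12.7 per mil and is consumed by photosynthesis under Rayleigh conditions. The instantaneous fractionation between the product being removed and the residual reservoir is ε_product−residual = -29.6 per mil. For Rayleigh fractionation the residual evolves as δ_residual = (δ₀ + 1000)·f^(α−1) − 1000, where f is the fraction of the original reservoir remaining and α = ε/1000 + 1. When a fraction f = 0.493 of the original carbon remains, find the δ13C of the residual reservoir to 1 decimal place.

8.2 per mil

Rayleigh residual: δ_res = (δ₀ + 1000)·f^(α−1) − 1000
α = ε/1000 + 1 = 0.97040, so α − 1 = -0.02960
f^(α−1) = 0.493^(-0.02960) = 1.021155
δ_res = (-12.7 + 1000) × 1.021155 − 1000 = 1008.186 − 1000 = 8.19 per mil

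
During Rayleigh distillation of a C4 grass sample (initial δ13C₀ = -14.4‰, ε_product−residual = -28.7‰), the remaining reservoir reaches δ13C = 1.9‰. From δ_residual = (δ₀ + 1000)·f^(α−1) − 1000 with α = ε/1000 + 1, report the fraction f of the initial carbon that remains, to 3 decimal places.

0.565

α − 1 = ε/1000 = -0.0287
(δ_res + 1000)/(δ₀ + 1000) = (1.9 + 1000)/(-14.4 + 1000) = 1001.9/985.6 = 1.016538
f = 1.016538^(1/-0.0287) = exp(ln(1.016538)/-0.0287) = exp(0.01640/-0.0287)
f = exp(-0.5715) = 0.5647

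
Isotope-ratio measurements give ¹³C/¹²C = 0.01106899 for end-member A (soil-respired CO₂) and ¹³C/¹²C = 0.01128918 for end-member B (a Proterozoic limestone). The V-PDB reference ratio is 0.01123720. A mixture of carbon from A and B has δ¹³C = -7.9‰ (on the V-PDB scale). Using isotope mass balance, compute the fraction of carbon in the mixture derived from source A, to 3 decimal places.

δ_A = (0.01106899/0.01123720 − 1)×1000 = (0.985031 − 1)×1000 = -14.969‰
δ_B = (0.01128918/0.01123720 − 1)×1000 = (1.004626 − 1)×1000 = 4.626‰
f_A = (δ_mix − δ_B)/(δ_A − δ_B) = (-7.9 − (4.626))/(-14.969 − (4.626))
f_A = -12.526 / -19.595 = 0.6392

0.639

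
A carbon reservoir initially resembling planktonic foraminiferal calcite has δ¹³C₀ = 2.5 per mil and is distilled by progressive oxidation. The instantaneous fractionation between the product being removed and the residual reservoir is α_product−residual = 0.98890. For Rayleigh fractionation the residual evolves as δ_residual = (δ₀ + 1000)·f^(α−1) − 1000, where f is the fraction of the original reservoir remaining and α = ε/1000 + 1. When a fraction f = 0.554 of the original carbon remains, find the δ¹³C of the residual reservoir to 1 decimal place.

9.1 per mil

Rayleigh residual: δ_res = (δ₀ + 1000)·f^(α−1) − 1000
α − 1 = -0.01110
f^(α−1) = 0.554^(-0.01110) = 1.006577
δ_res = (2.5 + 1000) × 1.006577 − 1000 = 1009.094 − 1000 = 9.09 per mil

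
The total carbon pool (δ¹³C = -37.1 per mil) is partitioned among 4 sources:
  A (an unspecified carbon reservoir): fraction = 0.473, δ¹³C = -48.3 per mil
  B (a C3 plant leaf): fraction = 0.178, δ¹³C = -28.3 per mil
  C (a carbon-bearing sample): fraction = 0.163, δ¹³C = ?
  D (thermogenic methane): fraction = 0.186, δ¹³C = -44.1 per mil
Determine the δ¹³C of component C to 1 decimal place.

Isotope mass balance: δ_bulk = Σ fᵢ·δᵢ.
-37.1 = 0.473×(-48.3) + 0.178×(-28.3) + 0.163×δ_C + 0.186×(-44.1)
0.163·δ_C = -37.1 − (-36.086) = -1.014
δ_C = -1.014 / 0.163 = -6.22 per mil

-6.2 per mil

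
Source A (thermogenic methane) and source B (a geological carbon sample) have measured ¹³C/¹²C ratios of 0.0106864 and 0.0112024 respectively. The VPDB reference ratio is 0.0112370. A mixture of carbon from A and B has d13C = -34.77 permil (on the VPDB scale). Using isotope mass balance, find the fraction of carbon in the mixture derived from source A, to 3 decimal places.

δ_A = (0.0106864/0.0112370 − 1)×1000 = (0.951001 − 1)×1000 = -48.999 permil
δ_B = (0.0112024/0.0112370 − 1)×1000 = (0.996921 − 1)×1000 = -3.079 permil
f_A = (δ_mix − δ_B)/(δ_A − δ_B) = (-34.77 − (-3.079))/(-48.999 − (-3.079))
f_A = -31.691 / -45.920 = 0.6901

0.690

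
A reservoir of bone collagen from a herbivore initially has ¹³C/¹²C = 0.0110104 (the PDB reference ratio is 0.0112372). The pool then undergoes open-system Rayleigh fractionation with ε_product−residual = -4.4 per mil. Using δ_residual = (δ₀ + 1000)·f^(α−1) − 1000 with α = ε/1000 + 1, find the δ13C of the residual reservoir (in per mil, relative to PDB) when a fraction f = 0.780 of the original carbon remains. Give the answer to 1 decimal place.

-19.1 per mil

δ₀ = (0.0110104/0.0112372 − 1)×1000 = (0.979817 − 1)×1000 = -20.183 per mil
α − 1 = ε/1000 = -0.0044
f^(α−1) = 0.780^(-0.0044) = 1.001094
δ_res = (-20.183 + 1000) × 1.001094 − 1000 = 980.889 − 1000 = -19.11 per mil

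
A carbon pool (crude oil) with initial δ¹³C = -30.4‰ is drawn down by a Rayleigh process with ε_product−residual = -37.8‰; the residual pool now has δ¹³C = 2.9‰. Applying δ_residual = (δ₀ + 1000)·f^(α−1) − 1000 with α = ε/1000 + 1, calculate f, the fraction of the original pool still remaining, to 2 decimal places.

0.41

α − 1 = ε/1000 = -0.0378
(δ_res + 1000)/(δ₀ + 1000) = (2.9 + 1000)/(-30.4 + 1000) = 1002.9/969.6 = 1.034344
f = 1.034344^(1/-0.0378) = exp(ln(1.034344)/-0.0378) = exp(0.03377/-0.0378)
f = exp(-0.8933) = 0.4093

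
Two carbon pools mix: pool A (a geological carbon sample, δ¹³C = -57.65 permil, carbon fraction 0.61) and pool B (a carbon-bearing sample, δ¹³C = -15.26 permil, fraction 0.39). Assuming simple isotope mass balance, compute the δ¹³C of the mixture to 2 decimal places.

δ_mix = f_A·δ_A + f_B·δ_B
δ_mix = 0.61 × (-57.65) + 0.39 × (-15.26)
δ_mix = -35.166 + -5.951 = -41.118 permil

-41.12 permil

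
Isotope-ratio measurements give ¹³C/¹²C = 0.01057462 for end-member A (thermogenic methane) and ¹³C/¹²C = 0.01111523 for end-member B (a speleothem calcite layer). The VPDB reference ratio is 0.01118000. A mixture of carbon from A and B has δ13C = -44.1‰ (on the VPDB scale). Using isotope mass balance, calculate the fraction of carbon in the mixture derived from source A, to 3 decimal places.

δ_A = (0.01057462/0.01118000 − 1)×1000 = (0.945852 − 1)×1000 = -54.148‰
δ_B = (0.01111523/0.01118000 − 1)×1000 = (0.994207 − 1)×1000 = -5.793‰
f_A = (δ_mix − δ_B)/(δ_A − δ_B) = (-44.1 − (-5.793))/(-54.148 − (-5.793))
f_A = -38.307 / -48.355 = 0.7922

0.792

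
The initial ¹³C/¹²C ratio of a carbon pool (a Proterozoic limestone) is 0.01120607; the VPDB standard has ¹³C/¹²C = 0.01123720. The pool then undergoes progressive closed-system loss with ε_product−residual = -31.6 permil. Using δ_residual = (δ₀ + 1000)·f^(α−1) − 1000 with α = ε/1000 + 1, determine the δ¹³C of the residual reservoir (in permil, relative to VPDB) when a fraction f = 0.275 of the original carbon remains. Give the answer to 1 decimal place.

38.8 permil

δ₀ = (0.01120607/0.01123720 − 1)×1000 = (0.997230 − 1)×1000 = -2.770 permil
α − 1 = ε/1000 = -0.0316
f^(α−1) = 0.275^(-0.0316) = 1.041639
δ_res = (-2.770 + 1000) × 1.041639 − 1000 = 1038.753 − 1000 = 38.75 permil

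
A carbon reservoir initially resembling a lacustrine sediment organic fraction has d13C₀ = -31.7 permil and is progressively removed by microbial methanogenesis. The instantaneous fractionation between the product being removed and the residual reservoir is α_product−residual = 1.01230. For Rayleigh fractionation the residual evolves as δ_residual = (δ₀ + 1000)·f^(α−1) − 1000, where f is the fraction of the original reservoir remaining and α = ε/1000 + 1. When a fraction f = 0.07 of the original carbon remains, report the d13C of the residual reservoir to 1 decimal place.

-62.9 permil

Rayleigh residual: δ_res = (δ₀ + 1000)·f^(α−1) − 1000
α − 1 = 0.01230
f^(α−1) = 0.07^(0.01230) = 0.967820
δ_res = (-31.7 + 1000) × 0.967820 − 1000 = 937.140 − 1000 = -62.86 permil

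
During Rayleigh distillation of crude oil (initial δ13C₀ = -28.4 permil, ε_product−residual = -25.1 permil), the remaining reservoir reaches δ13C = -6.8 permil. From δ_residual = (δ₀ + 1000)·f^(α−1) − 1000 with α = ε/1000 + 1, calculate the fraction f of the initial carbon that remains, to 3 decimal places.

0.416

α − 1 = ε/1000 = -0.0251
(δ_res + 1000)/(δ₀ + 1000) = (-6.8 + 1000)/(-28.4 + 1000) = 993.2/971.6 = 1.022231
f = 1.022231^(1/-0.0251) = exp(ln(1.022231)/-0.0251) = exp(0.02199/-0.0251)
f = exp(-0.8760) = 0.4164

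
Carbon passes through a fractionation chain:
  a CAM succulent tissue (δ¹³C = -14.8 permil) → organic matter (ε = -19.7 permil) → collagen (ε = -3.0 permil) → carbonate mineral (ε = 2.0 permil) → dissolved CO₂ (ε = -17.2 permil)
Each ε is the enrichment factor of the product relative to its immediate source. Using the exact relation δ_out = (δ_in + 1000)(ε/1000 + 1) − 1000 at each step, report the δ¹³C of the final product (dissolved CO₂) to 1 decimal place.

step 1: δ = (-14.80 + 1000)·(-19.7/1000 + 1) − 1000 = -34.21 permil
step 2: δ = (-34.21 + 1000)·(-3.0/1000 + 1) − 1000 = -37.11 permil
step 3: δ = (-37.11 + 1000)·(2.0/1000 + 1) − 1000 = -35.18 permil
step 4: δ = (-35.18 + 1000)·(-17.2/1000 + 1) − 1000 = -51.77 permil

-51.8 permil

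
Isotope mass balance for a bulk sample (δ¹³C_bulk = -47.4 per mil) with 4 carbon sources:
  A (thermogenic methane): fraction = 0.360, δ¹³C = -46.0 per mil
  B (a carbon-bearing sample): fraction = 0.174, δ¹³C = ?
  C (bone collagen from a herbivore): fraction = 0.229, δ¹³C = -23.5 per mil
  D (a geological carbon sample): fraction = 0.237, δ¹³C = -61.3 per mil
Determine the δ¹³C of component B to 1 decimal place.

Isotope mass balance: δ_bulk = Σ fᵢ·δᵢ.
-47.4 = 0.360×(-46.0) + 0.174×δ_B + 0.229×(-23.5) + 0.237×(-61.3)
0.174·δ_B = -47.4 − (-36.470) = -10.930
δ_B = -10.930 / 0.174 = -62.82 per mil

-62.8 per mil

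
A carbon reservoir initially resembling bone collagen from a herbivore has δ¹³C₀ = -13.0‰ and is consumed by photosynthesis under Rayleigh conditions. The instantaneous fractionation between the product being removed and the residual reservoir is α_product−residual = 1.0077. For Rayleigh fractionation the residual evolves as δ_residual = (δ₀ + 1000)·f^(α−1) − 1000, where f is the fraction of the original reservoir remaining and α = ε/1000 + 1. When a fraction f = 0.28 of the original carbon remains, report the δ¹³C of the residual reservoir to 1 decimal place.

Rayleigh residual: δ_res = (δ₀ + 1000)·f^(α−1) − 1000
α − 1 = 0.00770
f^(α−1) = 0.28^(0.00770) = 0.990246
δ_res = (-13.0 + 1000) × 0.990246 − 1000 = 977.373 − 1000 = -22.63‰

-22.6‰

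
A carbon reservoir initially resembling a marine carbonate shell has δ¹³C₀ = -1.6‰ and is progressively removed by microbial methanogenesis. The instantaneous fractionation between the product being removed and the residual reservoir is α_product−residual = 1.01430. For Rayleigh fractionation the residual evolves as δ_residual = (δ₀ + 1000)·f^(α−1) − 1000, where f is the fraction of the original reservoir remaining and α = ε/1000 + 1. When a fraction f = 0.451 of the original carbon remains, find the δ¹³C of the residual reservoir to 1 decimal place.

-12.9‰

Rayleigh residual: δ_res = (δ₀ + 1000)·f^(α−1) − 1000
α − 1 = 0.01430
f^(α−1) = 0.451^(0.01430) = 0.988678
δ_res = (-1.6 + 1000) × 0.988678 − 1000 = 987.096 − 1000 = -12.90‰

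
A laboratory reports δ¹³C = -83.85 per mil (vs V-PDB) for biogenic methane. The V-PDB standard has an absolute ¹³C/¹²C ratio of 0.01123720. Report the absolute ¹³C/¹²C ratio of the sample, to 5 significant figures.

R_sample = R_standard × (δ¹³C/1000 + 1)
R_sample = 0.01123720 × (-83.85/1000 + 1) = 0.01123720 × 0.916150
R_sample = 0.0102950

0.010295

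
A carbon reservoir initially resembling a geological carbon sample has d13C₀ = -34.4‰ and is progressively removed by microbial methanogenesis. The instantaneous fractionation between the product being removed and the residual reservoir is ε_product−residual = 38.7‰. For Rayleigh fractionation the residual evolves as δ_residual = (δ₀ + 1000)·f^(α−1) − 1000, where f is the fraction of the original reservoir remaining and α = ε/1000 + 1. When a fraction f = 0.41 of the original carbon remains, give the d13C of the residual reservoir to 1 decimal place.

-67.1‰

Rayleigh residual: δ_res = (δ₀ + 1000)·f^(α−1) − 1000
α = ε/1000 + 1 = 1.03870, so α − 1 = 0.03870
f^(α−1) = 0.41^(0.03870) = 0.966084
δ_res = (-34.4 + 1000) × 0.966084 − 1000 = 932.850 − 1000 = -67.15‰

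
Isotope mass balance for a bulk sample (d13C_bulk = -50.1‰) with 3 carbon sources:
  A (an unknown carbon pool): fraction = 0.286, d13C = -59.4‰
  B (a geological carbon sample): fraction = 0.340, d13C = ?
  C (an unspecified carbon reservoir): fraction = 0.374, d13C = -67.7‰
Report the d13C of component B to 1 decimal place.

-22.9‰

Isotope mass balance: δ_bulk = Σ fᵢ·δᵢ.
-50.1 = 0.286×(-59.4) + 0.340×δ_B + 0.374×(-67.7)
0.340·δ_B = -50.1 − (-42.308) = -7.792
δ_B = -7.792 / 0.340 = -22.92‰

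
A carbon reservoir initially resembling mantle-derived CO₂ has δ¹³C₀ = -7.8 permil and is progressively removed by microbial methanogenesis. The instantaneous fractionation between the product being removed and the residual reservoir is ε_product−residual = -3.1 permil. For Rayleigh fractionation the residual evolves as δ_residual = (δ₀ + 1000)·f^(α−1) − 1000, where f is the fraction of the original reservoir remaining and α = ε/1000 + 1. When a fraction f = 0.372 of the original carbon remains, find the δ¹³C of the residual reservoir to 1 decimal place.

-4.8 permil

Rayleigh residual: δ_res = (δ₀ + 1000)·f^(α−1) − 1000
α = ε/1000 + 1 = 0.99690, so α − 1 = -0.00310
f^(α−1) = 0.372^(-0.00310) = 1.003070
δ_res = (-7.8 + 1000) × 1.003070 − 1000 = 995.246 − 1000 = -4.75 permil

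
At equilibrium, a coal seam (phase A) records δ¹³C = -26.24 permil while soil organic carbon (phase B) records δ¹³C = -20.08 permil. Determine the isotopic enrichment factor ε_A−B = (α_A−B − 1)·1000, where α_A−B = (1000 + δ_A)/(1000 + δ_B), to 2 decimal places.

α_A−B = (1000 + -26.24) / (1000 + -20.08) = 973.76 / 979.92 = 0.993714
ε_A−B = (0.993714 − 1) × 1000 = -6.286 permil
(The approximation ε ≈ δ_A − δ_B would give -6.16 permil.)

-6.29 permil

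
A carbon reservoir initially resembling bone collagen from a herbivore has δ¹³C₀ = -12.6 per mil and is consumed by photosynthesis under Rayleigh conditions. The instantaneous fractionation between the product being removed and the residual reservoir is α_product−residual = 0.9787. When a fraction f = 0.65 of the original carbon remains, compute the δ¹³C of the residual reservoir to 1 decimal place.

Rayleigh residual: δ_res = (δ₀ + 1000)·f^(α−1) − 1000
α − 1 = -0.02130
f^(α−1) = 0.65^(-0.02130) = 1.009218
δ_res = (-12.6 + 1000) × 1.009218 − 1000 = 996.502 − 1000 = -3.50 per mil

-3.5 per mil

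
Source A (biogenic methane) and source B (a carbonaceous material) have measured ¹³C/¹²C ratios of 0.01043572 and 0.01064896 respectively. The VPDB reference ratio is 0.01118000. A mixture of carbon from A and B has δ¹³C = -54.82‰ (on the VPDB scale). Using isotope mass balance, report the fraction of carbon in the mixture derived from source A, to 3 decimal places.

δ_A = (0.01043572/0.01118000 − 1)×1000 = (0.933428 − 1)×1000 = -66.572‰
δ_B = (0.01064896/0.01118000 − 1)×1000 = (0.952501 − 1)×1000 = -47.499‰
f_A = (δ_mix − δ_B)/(δ_A − δ_B) = (-54.82 − (-47.499))/(-66.572 − (-47.499))
f_A = -7.321 / -19.073 = 0.3838

0.384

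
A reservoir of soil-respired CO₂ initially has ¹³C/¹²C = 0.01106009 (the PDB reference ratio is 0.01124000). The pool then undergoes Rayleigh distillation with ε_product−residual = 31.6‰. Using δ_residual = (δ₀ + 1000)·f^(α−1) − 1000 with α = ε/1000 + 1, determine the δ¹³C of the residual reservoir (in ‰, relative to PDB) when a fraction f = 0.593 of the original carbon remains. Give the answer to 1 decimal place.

δ₀ = (0.01106009/0.01124000 − 1)×1000 = (0.983994 − 1)×1000 = -16.006‰
α − 1 = ε/1000 = 0.0316
f^(α−1) = 0.593^(0.0316) = 0.983623
δ_res = (-16.006 + 1000) × 0.983623 − 1000 = 967.879 − 1000 = -32.12‰

-32.1‰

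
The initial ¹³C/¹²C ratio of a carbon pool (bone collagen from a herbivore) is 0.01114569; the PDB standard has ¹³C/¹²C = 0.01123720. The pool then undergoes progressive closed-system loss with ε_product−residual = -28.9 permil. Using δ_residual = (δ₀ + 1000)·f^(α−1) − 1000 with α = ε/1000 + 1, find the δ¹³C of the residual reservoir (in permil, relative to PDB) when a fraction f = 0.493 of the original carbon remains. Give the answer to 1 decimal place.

δ₀ = (0.01114569/0.01123720 − 1)×1000 = (0.991857 − 1)×1000 = -8.143 permil
α − 1 = ε/1000 = -0.0289
f^(α−1) = 0.493^(-0.0289) = 1.020650
δ_res = (-8.143 + 1000) × 1.020650 − 1000 = 1012.338 − 1000 = 12.34 permil

12.3 permil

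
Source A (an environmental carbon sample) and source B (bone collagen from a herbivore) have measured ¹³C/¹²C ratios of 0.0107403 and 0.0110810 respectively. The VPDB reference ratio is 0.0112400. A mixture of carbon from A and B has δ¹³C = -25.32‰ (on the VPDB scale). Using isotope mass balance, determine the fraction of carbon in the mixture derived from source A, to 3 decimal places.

δ_A = (0.0107403/0.0112400 − 1)×1000 = (0.955543 − 1)×1000 = -44.457‰
δ_B = (0.0110810/0.0112400 − 1)×1000 = (0.985854 − 1)×1000 = -14.146‰
f_A = (δ_mix − δ_B)/(δ_A − δ_B) = (-25.32 − (-14.146))/(-44.457 − (-14.146))
f_A = -11.174 / -30.311 = 0.3686

0.369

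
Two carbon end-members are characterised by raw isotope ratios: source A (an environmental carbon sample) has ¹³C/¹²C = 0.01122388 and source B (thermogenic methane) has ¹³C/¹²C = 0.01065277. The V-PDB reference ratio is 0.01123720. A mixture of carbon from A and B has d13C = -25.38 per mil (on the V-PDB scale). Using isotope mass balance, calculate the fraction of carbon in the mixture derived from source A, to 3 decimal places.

δ_A = (0.01122388/0.01123720 − 1)×1000 = (0.998815 − 1)×1000 = -1.185 per mil
δ_B = (0.01065277/0.01123720 − 1)×1000 = (0.947991 − 1)×1000 = -52.009 per mil
f_A = (δ_mix − δ_B)/(δ_A − δ_B) = (-25.38 − (-52.009))/(-1.185 − (-52.009))
f_A = 26.629 / 50.823 = 0.5239

0.524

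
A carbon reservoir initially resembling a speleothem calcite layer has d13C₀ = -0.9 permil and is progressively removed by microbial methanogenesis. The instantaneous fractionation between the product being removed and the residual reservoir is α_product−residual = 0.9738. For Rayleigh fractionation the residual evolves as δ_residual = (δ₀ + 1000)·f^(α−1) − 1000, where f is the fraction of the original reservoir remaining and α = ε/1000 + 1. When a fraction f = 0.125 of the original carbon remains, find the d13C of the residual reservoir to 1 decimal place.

Rayleigh residual: δ_res = (δ₀ + 1000)·f^(α−1) − 1000
α − 1 = -0.02620
f^(α−1) = 0.125^(-0.02620) = 1.055993
δ_res = (-0.9 + 1000) × 1.055993 − 1000 = 1055.042 − 1000 = 55.04 permil

55.0 permil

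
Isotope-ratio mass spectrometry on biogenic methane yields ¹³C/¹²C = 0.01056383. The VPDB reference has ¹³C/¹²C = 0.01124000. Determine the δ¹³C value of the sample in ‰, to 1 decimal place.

δ¹³C = (R_sample / R_standard − 1) × 1000
R_sample / R_standard = 0.01056383 / 0.01124000 = 0.939843
δ¹³C = (0.939843 − 1) × 1000 = -60.16‰

-60.2‰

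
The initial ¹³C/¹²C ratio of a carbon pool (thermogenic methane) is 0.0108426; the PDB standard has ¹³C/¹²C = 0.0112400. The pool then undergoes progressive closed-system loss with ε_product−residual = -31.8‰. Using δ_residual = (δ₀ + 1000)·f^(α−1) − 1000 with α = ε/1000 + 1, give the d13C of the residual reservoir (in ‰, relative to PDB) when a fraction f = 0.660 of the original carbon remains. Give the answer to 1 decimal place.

-22.5‰

δ₀ = (0.0108426/0.0112400 − 1)×1000 = (0.964644 − 1)×1000 = -35.356‰
α − 1 = ε/1000 = -0.0318
f^(α−1) = 0.660^(-0.0318) = 1.013301
δ_res = (-35.356 + 1000) × 1.013301 − 1000 = 977.475 − 1000 = -22.53‰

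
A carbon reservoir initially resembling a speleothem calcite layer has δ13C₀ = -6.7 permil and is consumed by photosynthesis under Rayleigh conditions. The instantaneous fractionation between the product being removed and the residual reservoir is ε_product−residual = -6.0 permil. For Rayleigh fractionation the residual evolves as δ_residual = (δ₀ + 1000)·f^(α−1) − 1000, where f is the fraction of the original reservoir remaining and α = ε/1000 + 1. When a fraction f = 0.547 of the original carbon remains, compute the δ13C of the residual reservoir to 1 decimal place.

-3.1 permil

Rayleigh residual: δ_res = (δ₀ + 1000)·f^(α−1) − 1000
α = ε/1000 + 1 = 0.99400, so α − 1 = -0.00600
f^(α−1) = 0.547^(-0.00600) = 1.003626
δ_res = (-6.7 + 1000) × 1.003626 − 1000 = 996.902 − 1000 = -3.10 permil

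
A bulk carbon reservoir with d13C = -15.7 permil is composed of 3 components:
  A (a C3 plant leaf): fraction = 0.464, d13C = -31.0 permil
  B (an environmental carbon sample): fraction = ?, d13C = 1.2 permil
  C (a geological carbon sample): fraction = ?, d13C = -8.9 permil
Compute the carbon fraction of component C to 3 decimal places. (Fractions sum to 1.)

Let f_C and f_B be the unknown fractions; fractions sum to 1 so f_C + f_B = 0.536.
Mass balance: Σ fᵢ·δᵢ = δ_bulk ⇒ f_C·(-8.9) + f_B·(1.2) = -15.7 − (-14.384) = -1.316
Substitute f_B = 0.536 − f_C:
f_C·(-8.9 − 1.2) = -1.316 − 0.536×(1.2) = -1.959
f_C = -1.959 / -10.1 = 0.1940

0.194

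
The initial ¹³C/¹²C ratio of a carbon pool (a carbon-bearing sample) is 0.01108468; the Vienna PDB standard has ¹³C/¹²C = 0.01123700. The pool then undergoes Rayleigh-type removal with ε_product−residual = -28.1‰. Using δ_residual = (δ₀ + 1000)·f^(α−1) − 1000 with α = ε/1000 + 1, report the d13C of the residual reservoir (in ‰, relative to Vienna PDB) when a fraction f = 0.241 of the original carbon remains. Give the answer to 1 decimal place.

δ₀ = (0.01108468/0.01123700 − 1)×1000 = (0.986445 − 1)×1000 = -13.555‰
α − 1 = ε/1000 = -0.0281
f^(α−1) = 0.241^(-0.0281) = 1.040795
δ_res = (-13.555 + 1000) × 1.040795 − 1000 = 1026.687 − 1000 = 26.69‰

26.7‰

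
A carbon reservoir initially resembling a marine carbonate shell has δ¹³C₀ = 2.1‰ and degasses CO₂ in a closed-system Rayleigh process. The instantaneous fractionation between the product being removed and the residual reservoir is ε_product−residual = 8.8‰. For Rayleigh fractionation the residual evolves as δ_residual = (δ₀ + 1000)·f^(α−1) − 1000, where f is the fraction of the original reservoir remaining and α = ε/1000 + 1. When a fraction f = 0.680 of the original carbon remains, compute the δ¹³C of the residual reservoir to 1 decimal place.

Rayleigh residual: δ_res = (δ₀ + 1000)·f^(α−1) − 1000
α = ε/1000 + 1 = 1.00880, so α − 1 = 0.00880
f^(α−1) = 0.680^(0.00880) = 0.996612
δ_res = (2.1 + 1000) × 0.996612 − 1000 = 998.705 − 1000 = -1.30‰

-1.3‰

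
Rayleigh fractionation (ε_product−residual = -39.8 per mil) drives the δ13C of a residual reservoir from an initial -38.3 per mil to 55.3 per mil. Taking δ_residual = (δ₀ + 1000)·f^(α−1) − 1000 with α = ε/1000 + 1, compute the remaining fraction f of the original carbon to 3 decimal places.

0.097

α − 1 = ε/1000 = -0.0398
(δ_res + 1000)/(δ₀ + 1000) = (55.3 + 1000)/(-38.3 + 1000) = 1055.3/961.7 = 1.097328
f = 1.097328^(1/-0.0398) = exp(ln(1.097328)/-0.0398) = exp(0.09288/-0.0398)
f = exp(-2.3336) = 0.0969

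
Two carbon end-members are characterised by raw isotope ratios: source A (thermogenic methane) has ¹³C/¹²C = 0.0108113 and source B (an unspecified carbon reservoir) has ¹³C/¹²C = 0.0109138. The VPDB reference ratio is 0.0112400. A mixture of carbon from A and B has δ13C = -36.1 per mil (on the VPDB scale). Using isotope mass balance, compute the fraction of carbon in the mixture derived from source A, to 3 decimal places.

0.776

δ_A = (0.0108113/0.0112400 − 1)×1000 = (0.961859 − 1)×1000 = -38.141 per mil
δ_B = (0.0109138/0.0112400 − 1)×1000 = (0.970979 − 1)×1000 = -29.021 per mil
f_A = (δ_mix − δ_B)/(δ_A − δ_B) = (-36.1 − (-29.021))/(-38.141 − (-29.021))
f_A = -7.079 / -9.119 = 0.7762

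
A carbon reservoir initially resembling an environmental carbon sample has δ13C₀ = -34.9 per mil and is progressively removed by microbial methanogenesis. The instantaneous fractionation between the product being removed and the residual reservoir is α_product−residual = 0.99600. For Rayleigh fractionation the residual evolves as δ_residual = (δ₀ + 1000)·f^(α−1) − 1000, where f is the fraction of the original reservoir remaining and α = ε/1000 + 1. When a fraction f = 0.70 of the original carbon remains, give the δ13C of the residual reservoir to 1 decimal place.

-33.5 per mil

Rayleigh residual: δ_res = (δ₀ + 1000)·f^(α−1) − 1000
α − 1 = -0.00400
f^(α−1) = 0.70^(-0.00400) = 1.001428
δ_res = (-34.9 + 1000) × 1.001428 − 1000 = 966.478 − 1000 = -33.52 per mil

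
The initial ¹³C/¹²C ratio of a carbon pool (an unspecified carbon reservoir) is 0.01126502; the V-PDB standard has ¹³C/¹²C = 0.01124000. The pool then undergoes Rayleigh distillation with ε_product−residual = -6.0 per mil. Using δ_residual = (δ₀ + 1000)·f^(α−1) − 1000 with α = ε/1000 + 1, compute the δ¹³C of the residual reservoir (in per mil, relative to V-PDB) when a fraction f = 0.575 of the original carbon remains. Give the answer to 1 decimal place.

δ₀ = (0.01126502/0.01124000 − 1)×1000 = (1.002226 − 1)×1000 = 2.226 per mil
α − 1 = ε/1000 = -0.0060
f^(α−1) = 0.575^(-0.0060) = 1.003326
δ_res = (2.226 + 1000) × 1.003326 − 1000 = 1005.559 − 1000 = 5.56 per mil

5.6 per mil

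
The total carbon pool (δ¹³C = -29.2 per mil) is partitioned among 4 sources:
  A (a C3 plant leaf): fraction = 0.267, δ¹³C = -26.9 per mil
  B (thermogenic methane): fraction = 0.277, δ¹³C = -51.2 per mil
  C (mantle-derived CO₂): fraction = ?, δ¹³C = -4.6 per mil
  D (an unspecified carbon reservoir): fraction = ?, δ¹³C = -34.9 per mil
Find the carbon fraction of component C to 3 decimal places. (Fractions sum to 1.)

0.267

Let f_C and f_D be the unknown fractions; fractions sum to 1 so f_C + f_D = 0.456.
Mass balance: Σ fᵢ·δᵢ = δ_bulk ⇒ f_C·(-4.6) + f_D·(-34.9) = -29.2 − (-21.365) = -7.835
Substitute f_D = 0.456 − f_C:
f_C·(-4.6 − -34.9) = -7.835 − 0.456×(-34.9) = 8.079
f_C = 8.079 / 30.3 = 0.2666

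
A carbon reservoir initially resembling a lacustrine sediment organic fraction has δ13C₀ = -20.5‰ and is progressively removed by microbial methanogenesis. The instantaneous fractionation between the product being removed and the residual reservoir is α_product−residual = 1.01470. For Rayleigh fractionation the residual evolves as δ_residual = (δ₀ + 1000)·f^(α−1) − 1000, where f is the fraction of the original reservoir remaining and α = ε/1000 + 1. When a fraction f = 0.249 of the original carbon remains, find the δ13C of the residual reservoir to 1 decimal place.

Rayleigh residual: δ_res = (δ₀ + 1000)·f^(α−1) − 1000
α − 1 = 0.01470
f^(α−1) = 0.249^(0.01470) = 0.979770
δ_res = (-20.5 + 1000) × 0.979770 − 1000 = 959.685 − 1000 = -40.32‰

-40.3‰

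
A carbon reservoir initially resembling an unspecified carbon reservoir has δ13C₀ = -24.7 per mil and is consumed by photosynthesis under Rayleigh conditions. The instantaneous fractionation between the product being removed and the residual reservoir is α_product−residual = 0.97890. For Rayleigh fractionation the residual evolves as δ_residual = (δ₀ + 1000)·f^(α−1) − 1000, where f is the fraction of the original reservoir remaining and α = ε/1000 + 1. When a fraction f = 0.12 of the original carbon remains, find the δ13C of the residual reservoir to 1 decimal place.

Rayleigh residual: δ_res = (δ₀ + 1000)·f^(α−1) − 1000
α − 1 = -0.02110
f^(α−1) = 0.12^(-0.02110) = 1.045753
δ_res = (-24.7 + 1000) × 1.045753 − 1000 = 1019.923 − 1000 = 19.92 per mil

19.9 per mil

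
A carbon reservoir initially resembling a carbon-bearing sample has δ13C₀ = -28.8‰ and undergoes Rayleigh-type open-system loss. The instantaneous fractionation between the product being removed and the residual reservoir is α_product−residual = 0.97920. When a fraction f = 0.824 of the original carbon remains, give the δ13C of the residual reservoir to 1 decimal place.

-24.9‰

Rayleigh residual: δ_res = (δ₀ + 1000)·f^(α−1) − 1000
α − 1 = -0.02080
f^(α−1) = 0.824^(-0.02080) = 1.004035
δ_res = (-28.8 + 1000) × 1.004035 − 1000 = 975.118 − 1000 = -24.88‰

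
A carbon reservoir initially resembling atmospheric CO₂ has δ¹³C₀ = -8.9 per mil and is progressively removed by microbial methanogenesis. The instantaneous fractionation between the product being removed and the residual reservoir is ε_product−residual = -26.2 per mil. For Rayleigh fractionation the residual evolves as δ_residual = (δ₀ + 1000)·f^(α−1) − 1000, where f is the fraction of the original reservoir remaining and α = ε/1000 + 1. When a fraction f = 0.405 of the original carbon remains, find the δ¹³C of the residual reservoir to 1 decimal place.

14.9 per mil

Rayleigh residual: δ_res = (δ₀ + 1000)·f^(α−1) − 1000
α = ε/1000 + 1 = 0.97380, so α − 1 = -0.02620
f^(α−1) = 0.405^(-0.02620) = 1.023964
δ_res = (-8.9 + 1000) × 1.023964 − 1000 = 1014.851 − 1000 = 14.85 per mil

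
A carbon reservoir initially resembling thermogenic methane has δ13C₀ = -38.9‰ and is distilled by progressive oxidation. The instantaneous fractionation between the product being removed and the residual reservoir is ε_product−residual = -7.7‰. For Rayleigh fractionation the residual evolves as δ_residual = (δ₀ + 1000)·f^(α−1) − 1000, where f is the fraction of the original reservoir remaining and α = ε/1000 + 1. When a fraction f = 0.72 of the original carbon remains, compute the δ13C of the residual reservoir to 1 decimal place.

Rayleigh residual: δ_res = (δ₀ + 1000)·f^(α−1) − 1000
α = ε/1000 + 1 = 0.99230, so α − 1 = -0.00770
f^(α−1) = 0.72^(-0.00770) = 1.002533
δ_res = (-38.9 + 1000) × 1.002533 − 1000 = 963.534 − 1000 = -36.47‰

-36.5‰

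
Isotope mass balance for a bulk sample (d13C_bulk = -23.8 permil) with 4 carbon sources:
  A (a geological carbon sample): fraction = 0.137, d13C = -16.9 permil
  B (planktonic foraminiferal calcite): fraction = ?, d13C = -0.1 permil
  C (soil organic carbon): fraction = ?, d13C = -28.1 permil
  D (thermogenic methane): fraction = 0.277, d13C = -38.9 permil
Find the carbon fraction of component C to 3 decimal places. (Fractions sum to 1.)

Let f_C and f_B be the unknown fractions; fractions sum to 1 so f_C + f_B = 0.586.
Mass balance: Σ fᵢ·δᵢ = δ_bulk ⇒ f_C·(-28.1) + f_B·(-0.1) = -23.8 − (-13.091) = -10.709
Substitute f_B = 0.586 − f_C:
f_C·(-28.1 − -0.1) = -10.709 − 0.586×(-0.1) = -10.651
f_C = -10.651 / -28.0 = 0.3804

0.380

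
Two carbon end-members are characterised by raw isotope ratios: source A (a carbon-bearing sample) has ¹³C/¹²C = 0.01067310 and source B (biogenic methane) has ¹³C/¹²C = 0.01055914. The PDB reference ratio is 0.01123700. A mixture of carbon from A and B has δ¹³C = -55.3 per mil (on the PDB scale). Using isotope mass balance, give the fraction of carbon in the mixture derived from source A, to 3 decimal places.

0.495

δ_A = (0.01067310/0.01123700 − 1)×1000 = (0.949818 − 1)×1000 = -50.182 per mil
δ_B = (0.01055914/0.01123700 − 1)×1000 = (0.939676 − 1)×1000 = -60.324 per mil
f_A = (δ_mix − δ_B)/(δ_A − δ_B) = (-55.3 − (-60.324))/(-50.182 − (-60.324))
f_A = 5.024 / 10.141 = 0.4954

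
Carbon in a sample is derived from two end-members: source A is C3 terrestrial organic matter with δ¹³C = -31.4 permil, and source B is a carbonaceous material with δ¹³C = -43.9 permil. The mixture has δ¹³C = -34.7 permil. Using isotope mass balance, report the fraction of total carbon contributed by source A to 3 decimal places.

δ_mix = f_A·δ_A + (1 − f_A)·δ_B  ⇒  f_A = (δ_mix − δ_B)/(δ_A − δ_B)
f_A = (-34.7 − (-43.9)) / (-31.4 − (-43.9))
f_A = 9.2 / 12.5 = 0.7360

0.736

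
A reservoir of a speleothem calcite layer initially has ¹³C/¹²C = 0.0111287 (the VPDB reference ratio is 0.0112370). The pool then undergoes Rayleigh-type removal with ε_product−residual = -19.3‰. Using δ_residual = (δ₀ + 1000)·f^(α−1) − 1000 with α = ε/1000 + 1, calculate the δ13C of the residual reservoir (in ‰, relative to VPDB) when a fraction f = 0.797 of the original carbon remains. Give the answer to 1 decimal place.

-5.3‰

δ₀ = (0.0111287/0.0112370 − 1)×1000 = (0.990362 − 1)×1000 = -9.638‰
α − 1 = ε/1000 = -0.0193
f^(α−1) = 0.797^(-0.0193) = 1.004389
δ_res = (-9.638 + 1000) × 1.004389 − 1000 = 994.709 − 1000 = -5.29‰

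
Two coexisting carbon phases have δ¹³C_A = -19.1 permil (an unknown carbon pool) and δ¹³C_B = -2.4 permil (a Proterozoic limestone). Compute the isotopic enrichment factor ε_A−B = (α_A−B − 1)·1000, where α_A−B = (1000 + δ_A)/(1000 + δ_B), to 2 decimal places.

-16.74 permil

α_A−B = (1000 + -19.1) / (1000 + -2.4) = 980.9 / 997.6 = 0.983260
ε_A−B = (0.983260 − 1) × 1000 = -16.740 permil
(The approximation ε ≈ δ_A − δ_B would give -16.7 permil.)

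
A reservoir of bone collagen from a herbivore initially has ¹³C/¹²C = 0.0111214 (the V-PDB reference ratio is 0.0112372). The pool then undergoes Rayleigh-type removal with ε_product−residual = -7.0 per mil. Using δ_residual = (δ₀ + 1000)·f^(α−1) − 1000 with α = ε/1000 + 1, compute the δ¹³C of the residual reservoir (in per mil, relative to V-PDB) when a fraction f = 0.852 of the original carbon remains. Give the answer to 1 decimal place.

-9.2 per mil

δ₀ = (0.0111214/0.0112372 − 1)×1000 = (0.989695 − 1)×1000 = -10.305 per mil
α − 1 = ε/1000 = -0.0070
f^(α−1) = 0.852^(-0.0070) = 1.001122
δ_res = (-10.305 + 1000) × 1.001122 − 1000 = 990.805 − 1000 = -9.19 per mil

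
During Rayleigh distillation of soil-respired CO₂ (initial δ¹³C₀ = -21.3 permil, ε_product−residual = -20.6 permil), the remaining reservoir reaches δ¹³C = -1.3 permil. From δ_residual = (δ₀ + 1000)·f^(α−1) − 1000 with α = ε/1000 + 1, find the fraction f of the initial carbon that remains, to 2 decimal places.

0.37

α − 1 = ε/1000 = -0.0206
(δ_res + 1000)/(δ₀ + 1000) = (-1.3 + 1000)/(-21.3 + 1000) = 998.7/978.7 = 1.020435
f = 1.020435^(1/-0.0206) = exp(ln(1.020435)/-0.0206) = exp(0.02023/-0.0206)
f = exp(-0.9820) = 0.3746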